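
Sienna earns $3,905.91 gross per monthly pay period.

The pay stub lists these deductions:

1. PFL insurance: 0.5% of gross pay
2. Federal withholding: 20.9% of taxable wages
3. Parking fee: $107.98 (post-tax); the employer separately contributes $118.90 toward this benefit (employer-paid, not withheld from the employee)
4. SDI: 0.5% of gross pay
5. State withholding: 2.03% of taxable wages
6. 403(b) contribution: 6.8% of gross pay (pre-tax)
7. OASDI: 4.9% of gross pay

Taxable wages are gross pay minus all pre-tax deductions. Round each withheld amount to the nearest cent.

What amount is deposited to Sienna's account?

403(b) contribution: $3,905.91 × 0.068 = $265.60
Taxable wages = $3,905.91 − $265.60 = $3,640.31
State withholding: $3,640.31 × 0.0203 = $73.90
Federal withholding: $3,640.31 × 0.209 = $760.82
SDI: $3,905.91 × 0.005 = $19.53
PFL insurance: $3,905.91 × 0.005 = $19.53
OASDI: $3,905.91 × 0.049 = $191.39
Parking fee: $107.98
(Employer's $118.90 toward parking fee is not withheld from the employee.)
Total deductions = $265.60 + $73.90 + $760.82 + $19.53 + $19.53 + $191.39 + $107.98 = $1,438.75
Net pay = $3,905.91 − $1,438.75 = $2,467.16

$2,467.16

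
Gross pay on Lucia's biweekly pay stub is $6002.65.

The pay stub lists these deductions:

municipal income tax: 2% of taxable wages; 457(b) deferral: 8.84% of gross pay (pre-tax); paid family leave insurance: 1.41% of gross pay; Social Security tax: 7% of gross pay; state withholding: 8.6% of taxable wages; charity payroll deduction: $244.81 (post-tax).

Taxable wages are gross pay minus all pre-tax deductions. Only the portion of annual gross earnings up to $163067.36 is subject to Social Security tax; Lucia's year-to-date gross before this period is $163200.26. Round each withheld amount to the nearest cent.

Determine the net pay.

457(b) deferral: $6002.65 × 0.0884 = $530.63
Taxable wages = $6002.65 − $530.63 = $5472.02
Municipal income tax: $5472.02 × 0.02 = $109.44
State withholding: $5472.02 × 0.086 = $470.59
Social Security tax: annual cap $163067.36 already reached (YTD $163200.26), so $0.00
Paid family leave insurance: $6002.65 × 0.0141 = $84.64
Charity payroll deduction: $244.81
Total deductions = $530.63 + $109.44 + $470.59 + $0.00 + $84.64 + $244.81 = $1440.11
Net pay = $6002.65 − $1440.11 = $4562.54

$4562.54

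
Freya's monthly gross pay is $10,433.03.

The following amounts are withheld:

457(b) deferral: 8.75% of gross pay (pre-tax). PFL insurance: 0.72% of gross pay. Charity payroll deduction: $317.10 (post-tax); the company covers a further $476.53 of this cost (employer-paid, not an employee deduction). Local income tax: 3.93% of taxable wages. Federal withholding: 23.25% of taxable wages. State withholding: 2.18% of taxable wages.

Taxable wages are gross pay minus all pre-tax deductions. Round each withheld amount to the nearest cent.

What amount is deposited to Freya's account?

$6,332.81

457(b) deferral: $10,433.03 × 0.0875 = $912.89
Taxable wages = $10,433.03 − $912.89 = $9,520.14
State withholding: $9,520.14 × 0.0218 = $207.54
Local income tax: $9,520.14 × 0.0393 = $374.14
Federal withholding: $9,520.14 × 0.2325 = $2,213.43
PFL insurance: $10,433.03 × 0.0072 = $75.12
Charity payroll deduction: $317.10
(Employer's $476.53 toward charity payroll deduction is not withheld from the employee.)
Total deductions = $912.89 + $207.54 + $374.14 + $2,213.43 + $75.12 + $317.10 = $4,100.22
Net pay = $10,433.03 − $4,100.22 = $6,332.81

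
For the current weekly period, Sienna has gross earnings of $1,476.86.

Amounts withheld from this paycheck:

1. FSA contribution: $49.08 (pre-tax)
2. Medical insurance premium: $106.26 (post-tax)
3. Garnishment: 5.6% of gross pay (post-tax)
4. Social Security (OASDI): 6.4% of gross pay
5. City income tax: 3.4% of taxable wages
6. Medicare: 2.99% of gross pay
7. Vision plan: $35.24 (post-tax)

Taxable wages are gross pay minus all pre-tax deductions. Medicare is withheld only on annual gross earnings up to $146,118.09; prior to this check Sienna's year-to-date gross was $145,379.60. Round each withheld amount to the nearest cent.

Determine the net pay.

$1,038.44

FSA contribution: $49.08
Taxable wages = $1,476.86 − $49.08 = $1,427.78
City income tax: $1,427.78 × 0.034 = $48.54
Social Security (OASDI): $1,476.86 × 0.064 = $94.52
Medicare: only $146,118.09 − $145,379.60 = $738.49 of this check is subject → $738.49 × 0.0299 = $22.08
Vision plan: $35.24
Medical insurance premium: $106.26
Garnishment: $1,476.86 × 0.056 = $82.70
Total deductions = $49.08 + $48.54 + $94.52 + $22.08 + $35.24 + $106.26 + $82.70 = $438.42
Net pay = $1,476.86 − $438.42 = $1,038.44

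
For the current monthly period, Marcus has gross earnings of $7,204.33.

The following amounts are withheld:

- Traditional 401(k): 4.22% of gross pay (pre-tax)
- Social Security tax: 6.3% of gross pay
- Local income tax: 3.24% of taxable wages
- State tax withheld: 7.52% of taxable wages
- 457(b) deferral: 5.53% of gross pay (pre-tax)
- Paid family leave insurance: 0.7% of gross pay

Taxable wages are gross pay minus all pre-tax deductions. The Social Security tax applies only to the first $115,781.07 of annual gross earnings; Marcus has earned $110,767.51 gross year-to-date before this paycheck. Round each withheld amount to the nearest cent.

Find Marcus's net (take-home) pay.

Traditional 401(k): $7,204.33 × 0.0422 = $304.02
457(b) deferral: $7,204.33 × 0.0553 = $398.40
Pre-tax total = $304.02 + $398.40 = $702.42
Taxable wages = $7,204.33 − $702.42 = $6,501.91
Local income tax: $6,501.91 × 0.0324 = $210.66
State tax withheld: $6,501.91 × 0.0752 = $488.94
Paid family leave insurance: $7,204.33 × 0.007 = $50.43
Social Security tax: only $115,781.07 − $110,767.51 = $5,013.56 of this check is subject → $5,013.56 × 0.063 = $315.85
Total deductions = $304.02 + $398.40 + $210.66 + $488.94 + $50.43 + $315.85 = $1,768.30
Net pay = $7,204.33 − $1,768.30 = $5,436.03

$5,436.03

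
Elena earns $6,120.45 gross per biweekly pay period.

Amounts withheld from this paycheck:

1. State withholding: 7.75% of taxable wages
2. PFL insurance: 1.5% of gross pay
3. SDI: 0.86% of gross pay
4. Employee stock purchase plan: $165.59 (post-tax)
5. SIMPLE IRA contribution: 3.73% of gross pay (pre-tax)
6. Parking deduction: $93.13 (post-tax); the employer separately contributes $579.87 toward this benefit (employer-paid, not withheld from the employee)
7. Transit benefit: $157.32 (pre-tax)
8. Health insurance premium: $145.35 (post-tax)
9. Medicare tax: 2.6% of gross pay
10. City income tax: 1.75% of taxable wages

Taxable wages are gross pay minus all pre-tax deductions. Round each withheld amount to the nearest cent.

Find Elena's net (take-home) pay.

$4,482.38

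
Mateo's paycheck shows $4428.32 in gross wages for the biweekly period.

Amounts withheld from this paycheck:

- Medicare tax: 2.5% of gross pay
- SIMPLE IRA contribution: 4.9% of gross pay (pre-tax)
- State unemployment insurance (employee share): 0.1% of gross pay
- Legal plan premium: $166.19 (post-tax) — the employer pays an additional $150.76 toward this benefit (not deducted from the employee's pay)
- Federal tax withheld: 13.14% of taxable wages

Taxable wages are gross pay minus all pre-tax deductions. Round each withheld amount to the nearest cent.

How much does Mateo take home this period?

SIMPLE IRA contribution: $4428.32 × 0.049 = $216.99
Taxable wages = $4428.32 − $216.99 = $4211.33
Federal tax withheld: $4211.33 × 0.1314 = $553.37
Medicare tax: $4428.32 × 0.025 = $110.71
State unemployment insurance (employee share): $4428.32 × 0.001 = $4.43
Legal plan premium: $166.19
(Employer's $150.76 toward legal plan premium is not withheld from the employee.)
Total deductions = $216.99 + $553.37 + $110.71 + $4.43 + $166.19 = $1051.69
Net pay = $4428.32 − $1051.69 = $3376.63

$3376.63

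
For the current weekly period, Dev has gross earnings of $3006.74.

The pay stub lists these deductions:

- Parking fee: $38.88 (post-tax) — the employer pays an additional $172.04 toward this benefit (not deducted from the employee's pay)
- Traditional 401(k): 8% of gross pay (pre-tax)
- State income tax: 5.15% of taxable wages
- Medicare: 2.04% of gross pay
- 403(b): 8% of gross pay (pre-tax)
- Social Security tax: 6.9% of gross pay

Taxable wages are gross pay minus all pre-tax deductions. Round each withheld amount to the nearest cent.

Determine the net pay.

$2087.90

403(b): $3006.74 × 0.08 = $240.54
Traditional 401(k): $3006.74 × 0.08 = $240.54
Pre-tax total = $240.54 + $240.54 = $481.08
Taxable wages = $3006.74 − $481.08 = $2525.66
State income tax: $2525.66 × 0.0515 = $130.07
Social Security tax: $3006.74 × 0.069 = $207.47
Medicare: $3006.74 × 0.0204 = $61.34
Parking fee: $38.88
(Employer's $172.04 toward parking fee is not withheld from the employee.)
Total deductions = $240.54 + $240.54 + $130.07 + $207.47 + $61.34 + $38.88 = $918.84
Net pay = $3006.74 − $918.84 = $2087.90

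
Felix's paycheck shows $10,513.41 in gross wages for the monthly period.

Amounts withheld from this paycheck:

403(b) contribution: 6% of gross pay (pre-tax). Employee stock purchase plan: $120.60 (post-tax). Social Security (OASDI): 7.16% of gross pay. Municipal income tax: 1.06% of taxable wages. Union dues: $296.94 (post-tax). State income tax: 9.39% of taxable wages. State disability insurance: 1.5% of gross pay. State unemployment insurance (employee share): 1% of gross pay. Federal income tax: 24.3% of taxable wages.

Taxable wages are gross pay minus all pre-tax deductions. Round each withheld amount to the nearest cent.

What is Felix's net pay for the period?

403(b) contribution: $10,513.41 × 0.06 = $630.80
Taxable wages = $10,513.41 − $630.80 = $9,882.61
State income tax: $9,882.61 × 0.0939 = $927.98
Municipal income tax: $9,882.61 × 0.0106 = $104.76
Federal income tax: $9,882.61 × 0.243 = $2,401.47
Social Security (OASDI): $10,513.41 × 0.0716 = $752.76
State disability insurance: $10,513.41 × 0.015 = $157.70
State unemployment insurance (employee share): $10,513.41 × 0.01 = $105.13
Employee stock purchase plan: $120.60
Union dues: $296.94
Total deductions = $630.80 + $927.98 + $104.76 + $2,401.47 + $752.76 + $157.70 + $105.13 + $120.60 + $296.94 = $5,498.14
Net pay = $10,513.41 − $5,498.14 = $5,015.27

$5,015.27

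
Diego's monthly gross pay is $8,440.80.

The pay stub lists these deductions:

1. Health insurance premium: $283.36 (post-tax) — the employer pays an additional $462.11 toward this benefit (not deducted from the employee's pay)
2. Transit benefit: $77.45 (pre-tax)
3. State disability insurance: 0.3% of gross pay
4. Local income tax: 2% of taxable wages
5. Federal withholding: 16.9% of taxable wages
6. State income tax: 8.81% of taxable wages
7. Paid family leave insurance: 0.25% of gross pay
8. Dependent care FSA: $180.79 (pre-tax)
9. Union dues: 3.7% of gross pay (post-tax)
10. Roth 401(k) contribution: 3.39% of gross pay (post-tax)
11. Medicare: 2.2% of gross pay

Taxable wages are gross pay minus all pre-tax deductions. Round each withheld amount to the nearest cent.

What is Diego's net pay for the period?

Transit benefit: $77.45
Dependent care FSA: $180.79
Pre-tax total = $77.45 + $180.79 = $258.24
Taxable wages = $8,440.80 − $258.24 = $8,182.56
Local income tax: $8,182.56 × 0.02 = $163.65
Federal withholding: $8,182.56 × 0.169 = $1,382.85
State income tax: $8,182.56 × 0.0881 = $720.88
Paid family leave insurance: $8,440.80 × 0.0025 = $21.10
State disability insurance: $8,440.80 × 0.003 = $25.32
Medicare: $8,440.80 × 0.022 = $185.70
Roth 401(k) contribution: $8,440.80 × 0.0339 = $286.14
Health insurance premium: $283.36
Union dues: $8,440.80 × 0.037 = $312.31
(Employer's $462.11 toward health insurance premium is not withheld from the employee.)
Total deductions = $77.45 + $180.79 + $163.65 + $1,382.85 + $720.88 + $21.10 + $25.32 + $185.70 + $286.14 + $283.36 + $312.31 = $3,639.55
Net pay = $8,440.80 − $3,639.55 = $4,801.25

$4,801.25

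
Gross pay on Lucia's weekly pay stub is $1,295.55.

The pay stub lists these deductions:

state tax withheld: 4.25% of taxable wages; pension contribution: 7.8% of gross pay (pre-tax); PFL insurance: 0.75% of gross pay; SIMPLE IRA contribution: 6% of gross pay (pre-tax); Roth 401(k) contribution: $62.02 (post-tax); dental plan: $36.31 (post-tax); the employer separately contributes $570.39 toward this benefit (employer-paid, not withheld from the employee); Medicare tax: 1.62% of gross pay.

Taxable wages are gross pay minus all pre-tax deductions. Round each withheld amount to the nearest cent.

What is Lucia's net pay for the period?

$940.27

SIMPLE IRA contribution: $1,295.55 × 0.06 = $77.73
Pension contribution: $1,295.55 × 0.078 = $101.05
Pre-tax total = $77.73 + $101.05 = $178.78
Taxable wages = $1,295.55 − $178.78 = $1,116.77
State tax withheld: $1,116.77 × 0.0425 = $47.46
PFL insurance: $1,295.55 × 0.0075 = $9.72
Medicare tax: $1,295.55 × 0.0162 = $20.99
Roth 401(k) contribution: $62.02
Dental plan: $36.31
(Employer's $570.39 toward dental plan is not withheld from the employee.)
Total deductions = $77.73 + $101.05 + $47.46 + $9.72 + $20.99 + $62.02 + $36.31 = $355.28
Net pay = $1,295.55 − $355.28 = $940.27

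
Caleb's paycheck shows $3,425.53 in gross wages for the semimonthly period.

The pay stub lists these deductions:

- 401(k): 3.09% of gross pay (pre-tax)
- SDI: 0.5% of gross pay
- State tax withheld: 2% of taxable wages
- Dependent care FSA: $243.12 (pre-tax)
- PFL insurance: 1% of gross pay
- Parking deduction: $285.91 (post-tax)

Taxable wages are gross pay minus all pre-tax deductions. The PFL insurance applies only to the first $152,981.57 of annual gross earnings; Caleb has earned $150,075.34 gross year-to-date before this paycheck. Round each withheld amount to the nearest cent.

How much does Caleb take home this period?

$2,682.93

Dependent care FSA: $243.12
401(k): $3,425.53 × 0.0309 = $105.85
Pre-tax total = $243.12 + $105.85 = $348.97
Taxable wages = $3,425.53 − $348.97 = $3,076.56
State tax withheld: $3,076.56 × 0.02 = $61.53
SDI: $3,425.53 × 0.005 = $17.13
PFL insurance: only $152,981.57 − $150,075.34 = $2,906.23 of this check is subject → $2,906.23 × 0.01 = $29.06
Parking deduction: $285.91
Total deductions = $243.12 + $105.85 + $61.53 + $17.13 + $29.06 + $285.91 = $742.60
Net pay = $3,425.53 − $742.60 = $2,682.93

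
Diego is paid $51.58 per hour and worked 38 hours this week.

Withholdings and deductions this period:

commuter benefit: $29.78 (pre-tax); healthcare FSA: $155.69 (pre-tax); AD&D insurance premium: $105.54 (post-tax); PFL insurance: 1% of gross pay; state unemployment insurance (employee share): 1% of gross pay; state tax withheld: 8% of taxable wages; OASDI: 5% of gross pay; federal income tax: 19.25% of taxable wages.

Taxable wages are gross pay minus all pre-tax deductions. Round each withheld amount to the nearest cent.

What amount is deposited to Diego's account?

$1,048.26

Gross pay: 38 × $51.58 = $1,960.04
Commuter benefit: $29.78
Healthcare FSA: $155.69
Pre-tax total = $29.78 + $155.69 = $185.47
Taxable wages = $1,960.04 − $185.47 = $1,774.57
State tax withheld: $1,774.57 × 0.08 = $141.97
Federal income tax: $1,774.57 × 0.1925 = $341.60
PFL insurance: $1,960.04 × 0.01 = $19.60
OASDI: $1,960.04 × 0.05 = $98.00
State unemployment insurance (employee share): $1,960.04 × 0.01 = $19.60
AD&D insurance premium: $105.54
Total deductions = $29.78 + $155.69 + $141.97 + $341.60 + $19.60 + $98.00 + $19.60 + $105.54 = $911.78
Net pay = $1,960.04 − $911.78 = $1,048.26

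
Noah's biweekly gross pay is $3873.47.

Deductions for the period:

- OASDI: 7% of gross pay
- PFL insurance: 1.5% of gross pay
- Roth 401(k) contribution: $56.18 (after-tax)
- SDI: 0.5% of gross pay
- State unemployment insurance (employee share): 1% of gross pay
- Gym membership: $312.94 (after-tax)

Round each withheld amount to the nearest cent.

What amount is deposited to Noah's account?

$3117.01

State unemployment insurance (employee share): $3873.47 × 0.01 = $38.73
SDI: $3873.47 × 0.005 = $19.37
OASDI: $3873.47 × 0.07 = $271.14
PFL insurance: $3873.47 × 0.015 = $58.10
Roth 401(k) contribution: $56.18
Gym membership: $312.94
Total deductions = $38.73 + $19.37 + $271.14 + $58.10 + $56.18 + $312.94 = $756.46
Net pay = $3873.47 − $756.46 = $3117.01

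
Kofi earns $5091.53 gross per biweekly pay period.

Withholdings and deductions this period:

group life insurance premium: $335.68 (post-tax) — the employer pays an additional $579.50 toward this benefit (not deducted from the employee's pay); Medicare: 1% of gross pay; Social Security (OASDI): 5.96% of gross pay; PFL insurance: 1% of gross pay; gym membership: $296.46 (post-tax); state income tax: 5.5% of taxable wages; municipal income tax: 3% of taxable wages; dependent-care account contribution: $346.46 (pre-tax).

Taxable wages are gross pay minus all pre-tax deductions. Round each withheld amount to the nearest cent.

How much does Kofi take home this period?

Dependent-care account contribution: $346.46
Taxable wages = $5091.53 − $346.46 = $4745.07
Municipal income tax: $4745.07 × 0.03 = $142.35
State income tax: $4745.07 × 0.055 = $260.98
Social Security (OASDI): $5091.53 × 0.0596 = $303.46
PFL insurance: $5091.53 × 0.01 = $50.92
Medicare: $5091.53 × 0.01 = $50.92
Gym membership: $296.46
Group life insurance premium: $335.68
(Employer's $579.50 toward group life insurance premium is not withheld from the employee.)
Total deductions = $346.46 + $142.35 + $260.98 + $303.46 + $50.92 + $50.92 + $296.46 + $335.68 = $1787.23
Net pay = $5091.53 − $1787.23 = $3304.30

$3304.30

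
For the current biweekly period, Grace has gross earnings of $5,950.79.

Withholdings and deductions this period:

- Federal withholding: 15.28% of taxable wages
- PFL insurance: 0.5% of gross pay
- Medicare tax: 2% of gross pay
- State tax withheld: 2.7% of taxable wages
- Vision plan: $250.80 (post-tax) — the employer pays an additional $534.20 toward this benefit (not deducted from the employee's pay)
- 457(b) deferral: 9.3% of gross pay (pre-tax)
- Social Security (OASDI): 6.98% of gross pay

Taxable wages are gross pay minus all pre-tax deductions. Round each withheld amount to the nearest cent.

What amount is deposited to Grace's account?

$3,611.98

457(b) deferral: $5,950.79 × 0.093 = $553.42
Taxable wages = $5,950.79 − $553.42 = $5,397.37
Federal withholding: $5,397.37 × 0.1528 = $824.72
State tax withheld: $5,397.37 × 0.027 = $145.73
Social Security (OASDI): $5,950.79 × 0.0698 = $415.37
Medicare tax: $5,950.79 × 0.02 = $119.02
PFL insurance: $5,950.79 × 0.005 = $29.75
Vision plan: $250.80
(Employer's $534.20 toward vision plan is not withheld from the employee.)
Total deductions = $553.42 + $824.72 + $145.73 + $415.37 + $119.02 + $29.75 + $250.80 = $2,338.81
Net pay = $5,950.79 − $2,338.81 = $3,611.98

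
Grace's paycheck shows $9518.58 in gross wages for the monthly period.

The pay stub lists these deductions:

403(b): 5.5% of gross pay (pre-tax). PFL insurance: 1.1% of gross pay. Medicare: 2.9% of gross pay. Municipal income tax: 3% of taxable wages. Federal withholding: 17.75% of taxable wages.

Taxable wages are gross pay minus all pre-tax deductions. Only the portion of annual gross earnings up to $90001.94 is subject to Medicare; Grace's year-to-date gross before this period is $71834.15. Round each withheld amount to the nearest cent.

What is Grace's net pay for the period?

403(b): $9518.58 × 0.055 = $523.52
Taxable wages = $9518.58 − $523.52 = $8995.06
Municipal income tax: $8995.06 × 0.03 = $269.85
Federal withholding: $8995.06 × 0.1775 = $1596.62
Medicare: cap not yet reached, full $9518.58 is subject → $9518.58 × 0.029 = $276.04
PFL insurance: $9518.58 × 0.011 = $104.70
Total deductions = $523.52 + $269.85 + $1596.62 + $276.04 + $104.70 = $2770.73
Net pay = $9518.58 − $2770.73 = $6747.85

$6747.85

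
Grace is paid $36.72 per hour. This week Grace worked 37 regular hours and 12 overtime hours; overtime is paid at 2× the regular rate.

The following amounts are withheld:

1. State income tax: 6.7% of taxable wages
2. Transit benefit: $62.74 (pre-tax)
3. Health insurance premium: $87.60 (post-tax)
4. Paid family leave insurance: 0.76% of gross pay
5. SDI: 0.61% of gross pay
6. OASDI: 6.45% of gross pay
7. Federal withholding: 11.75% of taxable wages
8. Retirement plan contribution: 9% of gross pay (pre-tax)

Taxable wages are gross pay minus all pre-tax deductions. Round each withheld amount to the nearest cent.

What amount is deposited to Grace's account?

$1,348.35

Regular pay: 37 × $36.72 = $1,358.64
Overtime pay: 12 × $36.72 × 2 = $881.28
Gross pay = $1,358.64 + $881.28 = $2,239.92
Retirement plan contribution: $2,239.92 × 0.09 = $201.59
Transit benefit: $62.74
Pre-tax total = $201.59 + $62.74 = $264.33
Taxable wages = $2,239.92 − $264.33 = $1,975.59
State income tax: $1,975.59 × 0.067 = $132.36
Federal withholding: $1,975.59 × 0.1175 = $232.13
Paid family leave insurance: $2,239.92 × 0.0076 = $17.02
OASDI: $2,239.92 × 0.0645 = $144.47
SDI: $2,239.92 × 0.0061 = $13.66
Health insurance premium: $87.60
Total deductions = $201.59 + $62.74 + $132.36 + $232.13 + $17.02 + $144.47 + $13.66 + $87.60 = $891.57
Net pay = $2,239.92 − $891.57 = $1,348.35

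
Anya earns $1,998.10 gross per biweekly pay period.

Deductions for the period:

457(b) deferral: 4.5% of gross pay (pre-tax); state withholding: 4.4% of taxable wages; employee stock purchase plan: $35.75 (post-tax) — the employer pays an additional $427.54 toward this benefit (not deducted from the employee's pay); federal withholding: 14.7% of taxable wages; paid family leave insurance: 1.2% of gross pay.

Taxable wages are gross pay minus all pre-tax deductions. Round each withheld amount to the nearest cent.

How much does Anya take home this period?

$1,484.00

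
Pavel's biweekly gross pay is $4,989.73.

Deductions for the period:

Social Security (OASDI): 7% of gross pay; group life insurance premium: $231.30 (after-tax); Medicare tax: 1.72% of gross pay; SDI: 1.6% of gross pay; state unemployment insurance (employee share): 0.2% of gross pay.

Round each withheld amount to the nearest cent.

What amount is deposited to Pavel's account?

$4,233.51

SDI: $4,989.73 × 0.016 = $79.84
Social Security (OASDI): $4,989.73 × 0.07 = $349.28
State unemployment insurance (employee share): $4,989.73 × 0.002 = $9.98
Medicare tax: $4,989.73 × 0.0172 = $85.82
Group life insurance premium: $231.30
Total deductions = $79.84 + $349.28 + $9.98 + $85.82 + $231.30 = $756.22
Net pay = $4,989.73 − $756.22 = $4,233.51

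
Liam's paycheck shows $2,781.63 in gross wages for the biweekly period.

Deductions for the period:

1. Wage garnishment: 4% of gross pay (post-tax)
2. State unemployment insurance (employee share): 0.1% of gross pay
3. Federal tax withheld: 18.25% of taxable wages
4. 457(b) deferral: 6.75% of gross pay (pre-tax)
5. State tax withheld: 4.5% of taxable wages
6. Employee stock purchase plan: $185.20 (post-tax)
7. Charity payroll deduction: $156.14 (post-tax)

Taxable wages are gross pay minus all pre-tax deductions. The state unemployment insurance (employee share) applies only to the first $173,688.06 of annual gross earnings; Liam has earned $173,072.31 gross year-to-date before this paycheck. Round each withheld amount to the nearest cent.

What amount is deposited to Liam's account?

$1,550.54

457(b) deferral: $2,781.63 × 0.0675 = $187.76
Taxable wages = $2,781.63 − $187.76 = $2,593.87
State tax withheld: $2,593.87 × 0.045 = $116.72
Federal tax withheld: $2,593.87 × 0.1825 = $473.38
State unemployment insurance (employee share): only $173,688.06 − $173,072.31 = $615.75 of this check is subject → $615.75 × 0.001 = $0.62
Employee stock purchase plan: $185.20
Charity payroll deduction: $156.14
Wage garnishment: $2,781.63 × 0.04 = $111.27
Total deductions = $187.76 + $116.72 + $473.38 + $0.62 + $185.20 + $156.14 + $111.27 = $1,231.09
Net pay = $2,781.63 − $1,231.09 = $1,550.54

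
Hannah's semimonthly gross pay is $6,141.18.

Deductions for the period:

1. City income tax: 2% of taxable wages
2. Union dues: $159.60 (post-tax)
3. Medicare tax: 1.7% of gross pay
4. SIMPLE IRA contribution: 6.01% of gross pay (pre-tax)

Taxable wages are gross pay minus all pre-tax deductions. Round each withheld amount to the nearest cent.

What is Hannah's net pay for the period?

SIMPLE IRA contribution: $6,141.18 × 0.0601 = $369.08
Taxable wages = $6,141.18 − $369.08 = $5,772.10
City income tax: $5,772.10 × 0.02 = $115.44
Medicare tax: $6,141.18 × 0.017 = $104.40
Union dues: $159.60
Total deductions = $369.08 + $115.44 + $104.40 + $159.60 = $748.52
Net pay = $6,141.18 − $748.52 = $5,392.66

$5,392.66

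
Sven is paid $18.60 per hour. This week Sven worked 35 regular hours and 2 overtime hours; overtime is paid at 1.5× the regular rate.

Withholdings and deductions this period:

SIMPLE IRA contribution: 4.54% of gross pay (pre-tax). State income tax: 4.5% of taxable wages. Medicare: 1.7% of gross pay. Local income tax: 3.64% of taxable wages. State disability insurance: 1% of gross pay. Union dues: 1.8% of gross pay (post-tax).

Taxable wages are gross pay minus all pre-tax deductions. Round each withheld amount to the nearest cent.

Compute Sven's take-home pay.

$587.98

Regular pay: 35 × $18.60 = $651.00
Overtime pay: 2 × $18.60 × 1.5 = $55.80
Gross pay = $651.00 + $55.80 = $706.80
SIMPLE IRA contribution: $706.80 × 0.0454 = $32.09
Taxable wages = $706.80 − $32.09 = $674.71
Local income tax: $674.71 × 0.0364 = $24.56
State income tax: $674.71 × 0.045 = $30.36
State disability insurance: $706.80 × 0.01 = $7.07
Medicare: $706.80 × 0.017 = $12.02
Union dues: $706.80 × 0.018 = $12.72
Total deductions = $32.09 + $24.56 + $30.36 + $7.07 + $12.02 + $12.72 = $118.82
Net pay = $706.80 − $118.82 = $587.98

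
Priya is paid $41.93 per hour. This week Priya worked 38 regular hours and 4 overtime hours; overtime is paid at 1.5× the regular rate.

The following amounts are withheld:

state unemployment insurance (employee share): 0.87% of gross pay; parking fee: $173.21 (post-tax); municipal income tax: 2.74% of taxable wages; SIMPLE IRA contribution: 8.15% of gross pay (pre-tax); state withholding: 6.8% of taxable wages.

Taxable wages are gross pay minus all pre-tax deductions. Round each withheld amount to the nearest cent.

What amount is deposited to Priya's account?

$1343.64

Regular pay: 38 × $41.93 = $1593.34
Overtime pay: 4 × $41.93 × 1.5 = $251.58
Gross pay = $1593.34 + $251.58 = $1844.92
SIMPLE IRA contribution: $1844.92 × 0.0815 = $150.36
Taxable wages = $1844.92 − $150.36 = $1694.56
Municipal income tax: $1694.56 × 0.0274 = $46.43
State withholding: $1694.56 × 0.068 = $115.23
State unemployment insurance (employee share): $1844.92 × 0.0087 = $16.05
Parking fee: $173.21
Total deductions = $150.36 + $46.43 + $115.23 + $16.05 + $173.21 = $501.28
Net pay = $1844.92 − $501.28 = $1343.64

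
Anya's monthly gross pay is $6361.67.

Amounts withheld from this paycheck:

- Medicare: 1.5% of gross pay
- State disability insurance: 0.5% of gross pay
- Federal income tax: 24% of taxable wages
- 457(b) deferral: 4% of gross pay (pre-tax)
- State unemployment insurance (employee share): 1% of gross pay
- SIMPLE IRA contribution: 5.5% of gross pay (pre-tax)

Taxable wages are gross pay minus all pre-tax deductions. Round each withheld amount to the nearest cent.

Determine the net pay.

$4184.70

SIMPLE IRA contribution: $6361.67 × 0.055 = $349.89
457(b) deferral: $6361.67 × 0.04 = $254.47
Pre-tax total = $349.89 + $254.47 = $604.36
Taxable wages = $6361.67 − $604.36 = $5757.31
Federal income tax: $5757.31 × 0.24 = $1381.75
State unemployment insurance (employee share): $6361.67 × 0.01 = $63.62
Medicare: $6361.67 × 0.015 = $95.43
State disability insurance: $6361.67 × 0.005 = $31.81
Total deductions = $349.89 + $254.47 + $1381.75 + $63.62 + $95.43 + $31.81 = $2176.97
Net pay = $6361.67 − $2176.97 = $4184.70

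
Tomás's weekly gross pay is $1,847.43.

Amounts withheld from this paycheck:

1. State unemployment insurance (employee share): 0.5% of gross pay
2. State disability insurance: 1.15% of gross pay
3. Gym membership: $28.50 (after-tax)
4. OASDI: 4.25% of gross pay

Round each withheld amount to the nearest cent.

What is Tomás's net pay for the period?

State unemployment insurance (employee share): $1,847.43 × 0.005 = $9.24
State disability insurance: $1,847.43 × 0.0115 = $21.25
OASDI: $1,847.43 × 0.0425 = $78.52
Gym membership: $28.50
Total deductions = $9.24 + $21.25 + $78.52 + $28.50 = $137.51
Net pay = $1,847.43 − $137.51 = $1,709.92

$1,709.92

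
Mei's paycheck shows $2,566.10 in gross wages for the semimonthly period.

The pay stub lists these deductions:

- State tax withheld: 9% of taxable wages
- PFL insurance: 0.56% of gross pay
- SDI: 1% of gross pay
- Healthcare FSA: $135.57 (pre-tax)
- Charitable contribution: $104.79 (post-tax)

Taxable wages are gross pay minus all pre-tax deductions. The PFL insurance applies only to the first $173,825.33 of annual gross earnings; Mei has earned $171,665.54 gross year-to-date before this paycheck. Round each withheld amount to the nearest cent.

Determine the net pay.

$2,069.24

Healthcare FSA: $135.57
Taxable wages = $2,566.10 − $135.57 = $2,430.53
State tax withheld: $2,430.53 × 0.09 = $218.75
SDI: $2,566.10 × 0.01 = $25.66
PFL insurance: only $173,825.33 − $171,665.54 = $2,159.79 of this check is subject → $2,159.79 × 0.0056 = $12.09
Charitable contribution: $104.79
Total deductions = $135.57 + $218.75 + $25.66 + $12.09 + $104.79 = $496.86
Net pay = $2,566.10 − $496.86 = $2,069.24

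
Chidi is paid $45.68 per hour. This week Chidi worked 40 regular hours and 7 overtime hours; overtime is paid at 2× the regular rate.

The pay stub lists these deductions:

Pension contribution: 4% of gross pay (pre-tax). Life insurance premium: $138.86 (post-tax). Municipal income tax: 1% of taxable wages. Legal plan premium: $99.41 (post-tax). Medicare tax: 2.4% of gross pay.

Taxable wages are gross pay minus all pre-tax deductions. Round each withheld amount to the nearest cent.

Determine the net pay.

$2,046.90

Regular pay: 40 × $45.68 = $1,827.20
Overtime pay: 7 × $45.68 × 2 = $639.52
Gross pay = $1,827.20 + $639.52 = $2,466.72
Pension contribution: $2,466.72 × 0.04 = $98.67
Taxable wages = $2,466.72 − $98.67 = $2,368.05
Municipal income tax: $2,368.05 × 0.01 = $23.68
Medicare tax: $2,466.72 × 0.024 = $59.20
Legal plan premium: $99.41
Life insurance premium: $138.86
Total deductions = $98.67 + $23.68 + $59.20 + $99.41 + $138.86 = $419.82
Net pay = $2,466.72 − $419.82 = $2,046.90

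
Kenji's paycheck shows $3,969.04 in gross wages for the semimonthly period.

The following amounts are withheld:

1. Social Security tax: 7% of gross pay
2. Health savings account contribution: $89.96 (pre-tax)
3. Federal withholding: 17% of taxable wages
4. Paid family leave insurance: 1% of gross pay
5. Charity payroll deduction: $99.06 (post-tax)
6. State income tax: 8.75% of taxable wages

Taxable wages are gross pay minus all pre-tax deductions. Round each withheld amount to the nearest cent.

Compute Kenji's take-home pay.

$2,463.64

Health savings account contribution: $89.96
Taxable wages = $3,969.04 − $89.96 = $3,879.08
State income tax: $3,879.08 × 0.0875 = $339.42
Federal withholding: $3,879.08 × 0.17 = $659.44
Paid family leave insurance: $3,969.04 × 0.01 = $39.69
Social Security tax: $3,969.04 × 0.07 = $277.83
Charity payroll deduction: $99.06
Total deductions = $89.96 + $339.42 + $659.44 + $39.69 + $277.83 + $99.06 = $1,505.40
Net pay = $3,969.04 − $1,505.40 = $2,463.64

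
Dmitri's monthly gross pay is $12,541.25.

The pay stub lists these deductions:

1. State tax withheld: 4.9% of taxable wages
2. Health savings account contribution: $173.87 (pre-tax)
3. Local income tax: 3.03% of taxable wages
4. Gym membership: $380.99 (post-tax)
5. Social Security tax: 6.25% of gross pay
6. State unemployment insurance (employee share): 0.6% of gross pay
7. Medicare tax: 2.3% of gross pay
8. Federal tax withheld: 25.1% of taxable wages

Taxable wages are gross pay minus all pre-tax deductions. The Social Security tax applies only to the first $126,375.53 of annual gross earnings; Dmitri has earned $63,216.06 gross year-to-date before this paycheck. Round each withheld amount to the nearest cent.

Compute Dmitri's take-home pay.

$6,753.92

Health savings account contribution: $173.87
Taxable wages = $12,541.25 − $173.87 = $12,367.38
State tax withheld: $12,367.38 × 0.049 = $606.00
Local income tax: $12,367.38 × 0.0303 = $374.73
Federal tax withheld: $12,367.38 × 0.251 = $3,104.21
State unemployment insurance (employee share): $12,541.25 × 0.006 = $75.25
Social Security tax: cap not yet reached, full $12,541.25 is subject → $12,541.25 × 0.0625 = $783.83
Medicare tax: $12,541.25 × 0.023 = $288.45
Gym membership: $380.99
Total deductions = $173.87 + $606.00 + $374.73 + $3,104.21 + $75.25 + $783.83 + $288.45 + $380.99 = $5,787.33
Net pay = $12,541.25 − $5,787.33 = $6,753.92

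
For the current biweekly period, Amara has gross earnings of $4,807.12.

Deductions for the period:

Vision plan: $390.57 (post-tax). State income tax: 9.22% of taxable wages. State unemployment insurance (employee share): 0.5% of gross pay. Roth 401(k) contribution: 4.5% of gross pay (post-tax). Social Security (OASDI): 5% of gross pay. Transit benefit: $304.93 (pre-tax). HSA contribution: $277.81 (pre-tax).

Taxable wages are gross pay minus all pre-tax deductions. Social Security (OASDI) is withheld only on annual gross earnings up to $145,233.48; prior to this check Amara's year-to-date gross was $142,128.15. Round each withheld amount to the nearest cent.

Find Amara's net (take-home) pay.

$3,048.69

HSA contribution: $277.81
Transit benefit: $304.93
Pre-tax total = $277.81 + $304.93 = $582.74
Taxable wages = $4,807.12 − $582.74 = $4,224.38
State income tax: $4,224.38 × 0.0922 = $389.49
State unemployment insurance (employee share): $4,807.12 × 0.005 = $24.04
Social Security (OASDI): only $145,233.48 − $142,128.15 = $3,105.33 of this check is subject → $3,105.33 × 0.05 = $155.27
Roth 401(k) contribution: $4,807.12 × 0.045 = $216.32
Vision plan: $390.57
Total deductions = $277.81 + $304.93 + $389.49 + $24.04 + $155.27 + $216.32 + $390.57 = $1,758.43
Net pay = $4,807.12 − $1,758.43 = $3,048.69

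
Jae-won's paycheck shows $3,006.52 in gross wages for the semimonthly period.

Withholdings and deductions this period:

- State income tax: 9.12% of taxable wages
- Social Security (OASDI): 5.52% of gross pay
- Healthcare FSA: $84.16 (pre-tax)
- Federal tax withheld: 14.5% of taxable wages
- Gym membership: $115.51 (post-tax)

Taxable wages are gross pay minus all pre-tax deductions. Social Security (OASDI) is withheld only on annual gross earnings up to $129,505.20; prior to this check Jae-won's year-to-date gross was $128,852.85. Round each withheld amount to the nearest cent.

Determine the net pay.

$2,080.58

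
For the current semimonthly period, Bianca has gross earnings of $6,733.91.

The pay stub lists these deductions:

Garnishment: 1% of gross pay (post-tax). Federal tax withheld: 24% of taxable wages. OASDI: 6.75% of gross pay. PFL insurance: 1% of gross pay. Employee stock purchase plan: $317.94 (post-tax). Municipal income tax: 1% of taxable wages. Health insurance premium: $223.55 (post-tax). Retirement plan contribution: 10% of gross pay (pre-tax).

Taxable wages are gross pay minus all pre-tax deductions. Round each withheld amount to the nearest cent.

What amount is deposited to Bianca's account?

$3,414.68

Retirement plan contribution: $6,733.91 × 0.1 = $673.39
Taxable wages = $6,733.91 − $673.39 = $6,060.52
Federal tax withheld: $6,060.52 × 0.24 = $1,454.52
Municipal income tax: $6,060.52 × 0.01 = $60.61
OASDI: $6,733.91 × 0.0675 = $454.54
PFL insurance: $6,733.91 × 0.01 = $67.34
Employee stock purchase plan: $317.94
Garnishment: $6,733.91 × 0.01 = $67.34
Health insurance premium: $223.55
Total deductions = $673.39 + $1,454.52 + $60.61 + $454.54 + $67.34 + $317.94 + $67.34 + $223.55 = $3,319.23
Net pay = $6,733.91 − $3,319.23 = $3,414.68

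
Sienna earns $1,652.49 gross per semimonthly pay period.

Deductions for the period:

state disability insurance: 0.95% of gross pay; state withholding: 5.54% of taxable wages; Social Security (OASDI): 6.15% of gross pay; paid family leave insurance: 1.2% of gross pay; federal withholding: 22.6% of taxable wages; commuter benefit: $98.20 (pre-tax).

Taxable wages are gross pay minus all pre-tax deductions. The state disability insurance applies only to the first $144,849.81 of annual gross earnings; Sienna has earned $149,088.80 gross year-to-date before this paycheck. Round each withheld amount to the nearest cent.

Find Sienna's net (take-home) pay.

$995.45

Commuter benefit: $98.20
Taxable wages = $1,652.49 − $98.20 = $1,554.29
State withholding: $1,554.29 × 0.0554 = $86.11
Federal withholding: $1,554.29 × 0.226 = $351.27
State disability insurance: annual cap $144,849.81 already reached (YTD $149,088.80), so $0.00
Social Security (OASDI): $1,652.49 × 0.0615 = $101.63
Paid family leave insurance: $1,652.49 × 0.012 = $19.83
Total deductions = $98.20 + $86.11 + $351.27 + $0.00 + $101.63 + $19.83 = $657.04
Net pay = $1,652.49 − $657.04 = $995.45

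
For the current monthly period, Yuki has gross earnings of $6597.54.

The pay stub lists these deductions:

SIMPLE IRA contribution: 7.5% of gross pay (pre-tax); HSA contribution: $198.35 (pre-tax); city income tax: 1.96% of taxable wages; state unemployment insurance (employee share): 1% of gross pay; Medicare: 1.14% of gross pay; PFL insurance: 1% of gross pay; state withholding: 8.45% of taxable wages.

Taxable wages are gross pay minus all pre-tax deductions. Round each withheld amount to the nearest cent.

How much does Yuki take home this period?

SIMPLE IRA contribution: $6597.54 × 0.075 = $494.82
HSA contribution: $198.35
Pre-tax total = $494.82 + $198.35 = $693.17
Taxable wages = $6597.54 − $693.17 = $5904.37
City income tax: $5904.37 × 0.0196 = $115.73
State withholding: $5904.37 × 0.0845 = $498.92
State unemployment insurance (employee share): $6597.54 × 0.01 = $65.98
PFL insurance: $6597.54 × 0.01 = $65.98
Medicare: $6597.54 × 0.0114 = $75.21
Total deductions = $494.82 + $198.35 + $115.73 + $498.92 + $65.98 + $65.98 + $75.21 = $1514.99
Net pay = $6597.54 − $1514.99 = $5082.55

$5082.55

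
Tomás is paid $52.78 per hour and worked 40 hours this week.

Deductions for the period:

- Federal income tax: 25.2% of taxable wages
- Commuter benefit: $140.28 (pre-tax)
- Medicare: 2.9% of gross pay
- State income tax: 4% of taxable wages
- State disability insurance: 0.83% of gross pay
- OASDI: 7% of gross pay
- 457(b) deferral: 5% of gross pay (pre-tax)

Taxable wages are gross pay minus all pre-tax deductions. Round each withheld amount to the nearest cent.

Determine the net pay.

$1094.16

Gross pay: 40 × $52.78 = $2111.20
Commuter benefit: $140.28
457(b) deferral: $2111.20 × 0.05 = $105.56
Pre-tax total = $140.28 + $105.56 = $245.84
Taxable wages = $2111.20 − $245.84 = $1865.36
Federal income tax: $1865.36 × 0.252 = $470.07
State income tax: $1865.36 × 0.04 = $74.61
OASDI: $2111.20 × 0.07 = $147.78
State disability insurance: $2111.20 × 0.0083 = $17.52
Medicare: $2111.20 × 0.029 = $61.22
Total deductions = $140.28 + $105.56 + $470.07 + $74.61 + $147.78 + $17.52 + $61.22 = $1017.04
Net pay = $2111.20 − $1017.04 = $1094.16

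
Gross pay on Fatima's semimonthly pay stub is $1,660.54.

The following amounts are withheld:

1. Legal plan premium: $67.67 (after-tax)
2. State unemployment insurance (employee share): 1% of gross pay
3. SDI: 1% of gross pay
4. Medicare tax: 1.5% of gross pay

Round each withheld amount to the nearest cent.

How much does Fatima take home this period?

SDI: $1,660.54 × 0.01 = $16.61
Medicare tax: $1,660.54 × 0.015 = $24.91
State unemployment insurance (employee share): $1,660.54 × 0.01 = $16.61
Legal plan premium: $67.67
Total deductions = $16.61 + $24.91 + $16.61 + $67.67 = $125.80
Net pay = $1,660.54 − $125.80 = $1,534.74

$1,534.74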